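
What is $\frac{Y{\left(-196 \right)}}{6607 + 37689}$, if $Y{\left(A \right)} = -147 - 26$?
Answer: $- \frac{173}{44296} \approx -0.0039055$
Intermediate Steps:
$Y{\left(A \right)} = -173$ ($Y{\left(A \right)} = -147 - 26 = -173$)
$\frac{Y{\left(-196 \right)}}{6607 + 37689} = - \frac{173}{6607 + 37689} = - \frac{173}{44296}$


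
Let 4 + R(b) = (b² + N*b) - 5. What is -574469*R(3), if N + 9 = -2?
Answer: 18957477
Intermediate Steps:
N = -11 (N = -9 - 2 = -11)
R(b) = -9 + b² - 11*b (R(b) = -4 + ((b² - 11*b) - 5) = -4 + (-5 + b² - 11*b) = -9 + b² - 11*b)
-574469*R(3) = -574469*(-9 + 3² - 11*3) = -574469*(-9 + 9 - 33) = -574469*(-33) = 18957477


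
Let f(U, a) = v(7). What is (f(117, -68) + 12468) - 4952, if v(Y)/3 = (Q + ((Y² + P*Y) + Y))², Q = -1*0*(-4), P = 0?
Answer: 16924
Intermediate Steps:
Q = 0 (Q = 0*(-4) = 0)
v(Y) = 3*(Y + Y²)² (v(Y) = 3*(0 + ((Y² + 0*Y) + Y))² = 3*(0 + ((Y² + 0) + Y))² = 3*(0 + (Y² + Y))² = 3*(0 + (Y + Y²))² = 3*(Y + Y²)²)
f(U, a) = 9408 (f(U, a) = 3*7²*(1 + 7)² = 3*49*8² = 3*49*64 = 9408)
(f(117, -68) + 12468) - 4952 = (9408 + 12468) - 4952 = 21876 - 4952 = 16924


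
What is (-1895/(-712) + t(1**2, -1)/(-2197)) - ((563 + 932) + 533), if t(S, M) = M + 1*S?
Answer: -1442041/712 ≈ -2025.3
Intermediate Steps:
t(S, M) = M + S
(-1895/(-712) + t(1**2, -1)/(-2197)) - ((563 + 932) + 533) = (-1895/(-712) + (-1 + 1**2)/(-2197)) - ((563 + 932) + 533) = (-1895*(-1/712) + (-1 + 1)*(-1/2197)) - (1495 + 533) = (1895/712 + 0*(-1/2197)) - 1*2028 = (1895/712 + 0) - 2028 = 1895/712 - 2028 = -1442041/712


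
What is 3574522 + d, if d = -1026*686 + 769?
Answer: 2871455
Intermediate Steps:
d = -703067 (d = -703836 + 769 = -703067)
3574522 + d = 3574522 - 703067 = 2871455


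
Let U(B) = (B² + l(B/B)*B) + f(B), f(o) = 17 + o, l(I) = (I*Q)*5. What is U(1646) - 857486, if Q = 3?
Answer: 1878183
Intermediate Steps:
l(I) = 15*I (l(I) = (I*3)*5 = (3*I)*5 = 15*I)
U(B) = 17 + B² + 16*B (U(B) = (B² + (15*(B/B))*B) + (17 + B) = (B² + (15*1)*B) + (17 + B) = (B² + 15*B) + (17 + B) = 17 + B² + 16*B)
U(1646) - 857486 = (17 + 1646² + 16*1646) - 857486 = (17 + 2709316 + 26336) - 857486 = 2735669 - 857486 = 1878183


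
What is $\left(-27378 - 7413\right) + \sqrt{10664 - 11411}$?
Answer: $-34791 + 3 i \sqrt{83} \approx -34791.0 + 27.331 i$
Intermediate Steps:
$\left(-27378 - 7413\right) + \sqrt{10664 - 11411} = -34791 + \sqrt{-747} = -34791 + 3 i \sqrt{83}$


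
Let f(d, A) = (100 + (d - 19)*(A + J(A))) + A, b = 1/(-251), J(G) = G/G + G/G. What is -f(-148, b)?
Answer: 58568/251 ≈ 233.34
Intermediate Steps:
J(G) = 2 (J(G) = 1 + 1 = 2)
b = -1/251 ≈ -0.0039841
f(d, A) = 100 + A + (-19 + d)*(2 + A) (f(d, A) = (100 + (d - 19)*(A + 2)) + A = (100 + (-19 + d)*(2 + A)) + A = 100 + A + (-19 + d)*(2 + A))
-f(-148, b) = -(62 - 18*(-1/251) + 2*(-148) - 1/251*(-148)) = -(62 + 18/251 - 296 + 148/251) = -1*(-58568/251) = 58568/251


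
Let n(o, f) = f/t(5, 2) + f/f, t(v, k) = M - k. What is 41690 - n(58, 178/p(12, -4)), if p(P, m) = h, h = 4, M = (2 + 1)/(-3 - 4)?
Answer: 1418049/34 ≈ 41707.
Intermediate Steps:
M = -3/7 (M = 3/(-7) = 3*(-⅐) = -3/7 ≈ -0.42857)
t(v, k) = -3/7 - k
p(P, m) = 4
n(o, f) = 1 - 7*f/17 (n(o, f) = f/(-3/7 - 1*2) + f/f = f/(-3/7 - 2) + 1 = f/(-17/7) + 1 = f*(-7/17) + 1 = -7*f/17 + 1 = 1 - 7*f/17)
41690 - n(58, 178/p(12, -4)) = 41690 - (1 - 1246/(17*4)) = 41690 - (1 - 7/17*89/2) = 41690 - (1 - 623/34) = 41690 - 1*(-589/34) = 41690 + 589/34 = 1418049/34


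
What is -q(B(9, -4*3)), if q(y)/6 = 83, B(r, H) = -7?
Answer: -498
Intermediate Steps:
q(y) = 498 (q(y) = 6*83 = 498)
-q(B(9, -4*3)) = -1*498 = -498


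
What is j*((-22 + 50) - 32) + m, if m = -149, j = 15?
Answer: -209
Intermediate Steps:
j*((-22 + 50) - 32) + m = 15*((-22 + 50) - 32) - 149 = 15*(28 - 32) - 149 = 15*(-4) - 149 = -60 - 149 = -209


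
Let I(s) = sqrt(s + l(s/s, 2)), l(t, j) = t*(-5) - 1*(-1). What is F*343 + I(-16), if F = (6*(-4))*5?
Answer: -41160 + 2*I*sqrt(5) ≈ -41160.0 + 4.4721*I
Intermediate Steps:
l(t, j) = 1 - 5*t (l(t, j) = -5*t + 1 = 1 - 5*t)
I(s) = sqrt(-4 + s) (I(s) = sqrt(s + (1 - 5*s/s)) = sqrt(s + (1 - 5*1)) = sqrt(s + (1 - 5)) = sqrt(s - 4) = sqrt(-4 + s))
F = -120 (F = -24*5 = -120)
F*343 + I(-16) = -120*343 + sqrt(-4 - 16) = -41160 + sqrt(-20) = -41160 + 2*I*sqrt(5)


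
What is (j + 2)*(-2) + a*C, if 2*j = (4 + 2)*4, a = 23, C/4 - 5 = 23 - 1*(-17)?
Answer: 4112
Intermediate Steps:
C = 180 (C = 20 + 4*(23 - 1*(-17)) = 20 + 4*(23 + 17) = 20 + 4*40 = 20 + 160 = 180)
j = 12 (j = ((4 + 2)*4)/2 = (6*4)/2 = (½)*24 = 12)
(j + 2)*(-2) + a*C = (12 + 2)*(-2) + 23*180 = 14*(-2) + 4140 = -28 + 4140 = 4112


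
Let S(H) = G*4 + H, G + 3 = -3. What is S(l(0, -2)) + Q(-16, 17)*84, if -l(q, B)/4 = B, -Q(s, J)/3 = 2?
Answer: -520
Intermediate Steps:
G = -6 (G = -3 - 3 = -6)
Q(s, J) = -6 (Q(s, J) = -3*2 = -6)
l(q, B) = -4*B
S(H) = -24 + H (S(H) = -6*4 + H = -24 + H)
S(l(0, -2)) + Q(-16, 17)*84 = (-24 - 4*(-2)) - 6*84 = (-24 + 8) - 504 = -16 - 504 = -520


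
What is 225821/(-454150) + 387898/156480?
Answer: 7041370331/3553269600 ≈ 1.9817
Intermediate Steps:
225821/(-454150) + 387898/156480 = 225821*(-1/454150) + 387898*(1/156480) = -225821/454150 + 193949/78240 = 7041370331/3553269600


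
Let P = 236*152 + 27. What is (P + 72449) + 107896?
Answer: 216244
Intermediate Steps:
P = 35899 (P = 35872 + 27 = 35899)
(P + 72449) + 107896 = (35899 + 72449) + 107896 = 108348 + 107896 = 216244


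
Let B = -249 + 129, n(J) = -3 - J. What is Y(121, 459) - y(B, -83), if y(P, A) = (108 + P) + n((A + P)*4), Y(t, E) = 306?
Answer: -491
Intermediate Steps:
B = -120
y(P, A) = 105 - 4*A - 3*P (y(P, A) = (108 + P) + (-3 - (A + P)*4) = (108 + P) + (-3 - (4*A + 4*P)) = (108 + P) + (-3 + (-4*A - 4*P)) = (108 + P) + (-3 - 4*A - 4*P) = 105 - 4*A - 3*P)
Y(121, 459) - y(B, -83) = 306 - (105 - 4*(-83) - 3*(-120)) = 306 - (105 + 332 + 360) = 306 - 1*797 = 306 - 797 = -491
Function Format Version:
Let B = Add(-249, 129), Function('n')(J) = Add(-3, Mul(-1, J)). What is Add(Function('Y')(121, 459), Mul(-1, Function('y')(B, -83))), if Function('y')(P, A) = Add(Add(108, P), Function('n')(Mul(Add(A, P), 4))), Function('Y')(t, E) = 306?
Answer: -491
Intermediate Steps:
B = -120
Function('y')(P, A) = Add(105, Mul(-4, A), Mul(-3, P)) (Function('y')(P, A) = Add(Add(108, P), Add(-3, Mul(-1, Mul(Add(A, P), 4)))) = Add(Add(108, P), Add(-3, Mul(-1, Add(Mul(4, A), Mul(4, P))))) = Add(Add(108, P), Add(-3, Add(Mul(-4, A), Mul(-4, P)))) = Add(Add(108, P), Add(-3, Mul(-4, A), Mul(-4, P))) = Add(105, Mul(-4, A), Mul(-3, P)))
Add(Function('Y')(121, 459), Mul(-1, Function('y')(B, -83))) = Add(306, Mul(-1, Add(105, Mul(-4, -83), Mul(-3, -120)))) = Add(306, Mul(-1, Add(105, 332, 360))) = Add(306, Mul(-1, 797)) = Add(306, -797) = -491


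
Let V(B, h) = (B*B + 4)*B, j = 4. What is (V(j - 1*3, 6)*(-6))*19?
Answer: -570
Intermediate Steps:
V(B, h) = B*(4 + B²) (V(B, h) = (B² + 4)*B = (4 + B²)*B = B*(4 + B²))
(V(j - 1*3, 6)*(-6))*19 = (((4 - 1*3)*(4 + (4 - 1*3)²))*(-6))*19 = (((4 - 3)*(4 + (4 - 3)²))*(-6))*19 = ((1*(4 + 1²))*(-6))*19 = ((1*(4 + 1))*(-6))*19 = ((1*5)*(-6))*19 = (5*(-6))*19 = -30*19 = -570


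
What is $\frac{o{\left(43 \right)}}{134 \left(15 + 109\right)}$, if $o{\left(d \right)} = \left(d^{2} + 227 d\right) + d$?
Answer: $\frac{11653}{16616} \approx 0.70131$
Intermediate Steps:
$o{\left(d \right)} = d^{2} + 228 d$
$\frac{o{\left(43 \right)}}{134 \left(15 + 109\right)} = \frac{43 \left(228 + 43\right)}{134 \left(15 + 109\right)} = \frac{43 \cdot 271}{134 \cdot 124} = \frac{11653}{16616}$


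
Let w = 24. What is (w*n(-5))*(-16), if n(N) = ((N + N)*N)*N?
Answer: 96000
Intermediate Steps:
n(N) = 2*N³ (n(N) = ((2*N)*N)*N = (2*N²)*N = 2*N³)
(w*n(-5))*(-16) = (24*(2*(-5)³))*(-16) = (24*(2*(-125)))*(-16) = (24*(-250))*(-16) = -6000*(-16) = 96000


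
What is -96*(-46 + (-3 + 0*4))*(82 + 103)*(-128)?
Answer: -111390720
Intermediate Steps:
-96*(-46 + (-3 + 0*4))*(82 + 103)*(-128) = -96*(-46 + (-3 + 0))*185*(-128) = -96*(-46 - 3)*185*(-128) = -(-4704)*185*(-128) = -96*(-9065)*(-128) = 870240*(-128) = -111390720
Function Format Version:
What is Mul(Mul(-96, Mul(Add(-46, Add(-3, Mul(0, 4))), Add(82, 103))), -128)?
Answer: -111390720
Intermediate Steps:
Mul(Mul(-96, Mul(Add(-46, Add(-3, Mul(0, 4))), Add(82, 103))), -128) = Mul(Mul(-96, Mul(Add(-46, Add(-3, 0)), 185)), -128) = Mul(Mul(-96, Mul(Add(-46, -3), 185)), -128) = Mul(Mul(-96, Mul(-49, 185)), -128) = Mul(Mul(-96, -9065), -128) = Mul(870240, -128) = -111390720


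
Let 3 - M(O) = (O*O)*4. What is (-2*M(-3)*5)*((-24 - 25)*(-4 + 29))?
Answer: -404250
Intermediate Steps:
M(O) = 3 - 4*O² (M(O) = 3 - O*O*4 = 3 - O²*4 = 3 - 4*O²)
(-2*M(-3)*5)*((-24 - 25)*(-4 + 29)) = (-2*(3 - 4*(-3)²)*5)*((-24 - 25)*(-4 + 29)) = (-2*(3 - 4*9)*5)*(-49*25) = (-2*(3 - 36)*5)*(-1225) = (-2*(-33)*5)*(-1225) = (66*5)*(-1225) = 330*(-1225) = -404250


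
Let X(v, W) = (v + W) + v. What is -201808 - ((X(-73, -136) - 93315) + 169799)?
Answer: -278010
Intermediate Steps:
X(v, W) = W + 2*v (X(v, W) = (W + v) + v = W + 2*v)
-201808 - ((X(-73, -136) - 93315) + 169799) = -201808 - (((-136 + 2*(-73)) - 93315) + 169799) = -201808 - (((-136 - 146) - 93315) + 169799) = -201808 - ((-282 - 93315) + 169799) = -201808 - (-93597 + 169799) = -201808 - 1*76202 = -201808 - 76202 = -278010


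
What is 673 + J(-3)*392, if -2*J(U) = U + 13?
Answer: -1287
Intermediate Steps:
J(U) = -13/2 - U/2 (J(U) = -(U + 13)/2 = -(13 + U)/2 = -13/2 - U/2)
673 + J(-3)*392 = 673 + (-13/2 - 1/2*(-3))*392 = 673 + (-13/2 + 3/2)*392 = 673 - 5*392 = 673 - 1960 = -1287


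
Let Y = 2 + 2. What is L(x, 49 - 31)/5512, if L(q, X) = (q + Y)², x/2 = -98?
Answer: 4608/689 ≈ 6.6880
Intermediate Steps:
Y = 4
x = -196 (x = 2*(-98) = -196)
L(q, X) = (4 + q)² (L(q, X) = (q + 4)² = (4 + q)²)
L(x, 49 - 31)/5512 = (4 - 196)²/5512 = (-192)²*(1/5512) = 36864*(1/5512) = 4608/689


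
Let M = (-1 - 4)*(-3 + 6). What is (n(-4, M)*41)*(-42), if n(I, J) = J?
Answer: 25830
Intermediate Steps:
M = -15 (M = -5*3 = -15)
(n(-4, M)*41)*(-42) = -15*41*(-42) = -615*(-42) = 25830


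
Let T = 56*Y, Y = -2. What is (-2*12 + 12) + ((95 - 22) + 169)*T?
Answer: -27116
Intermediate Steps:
T = -112 (T = 56*(-2) = -112)
(-2*12 + 12) + ((95 - 22) + 169)*T = (-2*12 + 12) + ((95 - 22) + 169)*(-112) = (-24 + 12) + (73 + 169)*(-112) = -12 + 242*(-112) = -12 - 27104 = -27116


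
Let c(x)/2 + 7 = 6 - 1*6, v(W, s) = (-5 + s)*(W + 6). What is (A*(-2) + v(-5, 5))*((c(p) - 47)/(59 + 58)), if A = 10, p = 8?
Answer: 1220/117 ≈ 10.427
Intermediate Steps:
v(W, s) = (-5 + s)*(6 + W)
c(x) = -14 (c(x) = -14 + 2*(6 - 1*6) = -14 + 2*(6 - 6) = -14 + 2*0 = -14 + 0 = -14)
(A*(-2) + v(-5, 5))*((c(p) - 47)/(59 + 58)) = (10*(-2) + (-30 - 5*(-5) + 6*5 - 5*5))*((-14 - 47)/(59 + 58)) = (-20 + (-30 + 25 + 30 - 25))*(-61/117) = (-20 + 0)*(-61*1/117) = -20*(-61/117) = 1220/117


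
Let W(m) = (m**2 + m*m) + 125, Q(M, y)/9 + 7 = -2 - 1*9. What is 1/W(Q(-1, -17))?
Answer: 1/52613 ≈ 1.9007e-5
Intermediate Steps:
Q(M, y) = -162 (Q(M, y) = -63 + 9*(-2 - 1*9) = -63 + 9*(-2 - 9) = -63 + 9*(-11) = -63 - 99 = -162)
W(m) = 125 + 2*m**2 (W(m) = (m**2 + m**2) + 125 = 2*m**2 + 125 = 125 + 2*m**2)
1/W(Q(-1, -17)) = 1/(125 + 2*(-162)**2) = 1/(125 + 2*26244) = 1/(125 + 52488) = 1/52613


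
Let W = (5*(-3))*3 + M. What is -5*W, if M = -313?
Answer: 1790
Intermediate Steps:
W = -358 (W = (5*(-3))*3 - 313 = -15*3 - 313 = -45 - 313 = -358)
-5*W = -5*(-358) = 1790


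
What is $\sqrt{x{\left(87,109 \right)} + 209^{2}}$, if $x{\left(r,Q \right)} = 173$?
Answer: $\sqrt{43854} \approx 209.41$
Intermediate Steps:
$\sqrt{x{\left(87,109 \right)} + 209^{2}} = \sqrt{173 + 209^{2}} = \sqrt{173 + 43681} = \sqrt{43854}$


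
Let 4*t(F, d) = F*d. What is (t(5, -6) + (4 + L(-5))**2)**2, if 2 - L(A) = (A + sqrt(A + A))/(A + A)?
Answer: 200369/400 + 4983*I*sqrt(10)/100 ≈ 500.92 + 157.58*I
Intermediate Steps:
L(A) = 2 - (A + sqrt(2)*sqrt(A))/(2*A) (L(A) = 2 - (A + sqrt(A + A))/(A + A) = 2 - (A + sqrt(2*A))/(2*A) = 2 - (A + sqrt(2)*sqrt(A))*1/(2*A) = 2 - (A + sqrt(2)*sqrt(A))/(2*A))
t(F, d) = F*d/4 (t(F, d) = (F*d)/4 = F*d/4)
(t(5, -6) + (4 + L(-5))**2)**2 = ((1/4)*5*(-6) + (4 + (3/2 - sqrt(2)/(2*sqrt(-5))))**2)**2 = (-15/2 + (4 + (3/2 - sqrt(2)*(-I*sqrt(5)/5)/2))**2)**2 = (-15/2 + (4 + (3/2 + I*sqrt(10)/10))**2)**2 = (-15/2 + (11/2 + I*sqrt(10)/10)**2)**2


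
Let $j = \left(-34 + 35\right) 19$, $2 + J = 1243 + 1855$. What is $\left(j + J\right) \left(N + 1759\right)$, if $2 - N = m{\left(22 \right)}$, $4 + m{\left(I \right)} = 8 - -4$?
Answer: $5460595$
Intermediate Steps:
$m{\left(I \right)} = 8$ ($m{\left(I \right)} = -4 + \left(8 - -4\right) = -4 + \left(8 + 4\right) = -4 + 12 = 8$)
$J = 3096$ ($J = -2 + \left(1243 + 1855\right) = -2 + 3098 = 3096$)
$N = -6$ ($N = 2 - 8 = -6$)
$j = 19$ ($j = 1 \cdot 19 = 19$)
$\left(j + J\right) \left(N + 1759\right) = \left(19 + 3096\right) \left(-6 + 1759\right) = 3115 \cdot 1753 = 5460595$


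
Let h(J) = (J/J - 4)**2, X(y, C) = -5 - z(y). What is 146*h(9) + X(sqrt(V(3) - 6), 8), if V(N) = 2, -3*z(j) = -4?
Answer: 3923/3 ≈ 1307.7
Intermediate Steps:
z(j) = 4/3 (z(j) = -1/3*(-4) = 4/3)
X(y, C) = -19/3 (X(y, C) = -5 - 1*4/3 = -5 - 4/3 = -19/3)
h(J) = 9 (h(J) = (1 - 4)**2 = (-3)**2 = 9)
146*h(9) + X(sqrt(V(3) - 6), 8) = 146*9 - 19/3 = 1314 - 19/3 = 3923/3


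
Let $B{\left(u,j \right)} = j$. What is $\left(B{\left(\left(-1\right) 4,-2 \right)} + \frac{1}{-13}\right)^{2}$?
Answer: $\frac{729}{169} \approx 4.3136$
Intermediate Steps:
$\left(B{\left(\left(-1\right) 4,-2 \right)} + \frac{1}{-13}\right)^{2} = \left(-2 + \frac{1}{-13}\right)^{2} = \left(-2 - \frac{1}{13}\right)^{2} = \left(- \frac{27}{13}\right)^{2} = \frac{729}{169}$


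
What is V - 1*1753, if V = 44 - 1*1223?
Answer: -2932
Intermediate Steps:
V = -1179 (V = 44 - 1223 = -1179)
V - 1*1753 = -1179 - 1*1753 = -1179 - 1753 = -2932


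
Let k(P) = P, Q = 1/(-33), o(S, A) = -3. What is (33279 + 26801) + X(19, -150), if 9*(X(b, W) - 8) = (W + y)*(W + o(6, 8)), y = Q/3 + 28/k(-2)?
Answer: 6224741/99 ≈ 62876.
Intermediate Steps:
Q = -1/33 ≈ -0.030303
y = -1387/99 (y = -1/33/3 + 28/(-2) = -1/33*⅓ + 28*(-½) = -1/99 - 14 = -1387/99 ≈ -14.010)
X(b, W) = 8 + (-3 + W)*(-1387/99 + W)/9 (X(b, W) = 8 + ((W - 1387/99)*(W - 3))/9 = 8 + ((-1387/99 + W)*(-3 + W))/9 = 8 + ((-3 + W)*(-1387/99 + W))/9 = 8 + (-3 + W)*(-1387/99 + W)/9)
(33279 + 26801) + X(19, -150) = (33279 + 26801) + (3763/297 - 1684/891*(-150) + (⅑)*(-150)²) = 60080 + (3763/297 + 84200/297 + (⅑)*22500) = 60080 + (3763/297 + 84200/297 + 2500) = 60080 + 276821/99 = 6224741/99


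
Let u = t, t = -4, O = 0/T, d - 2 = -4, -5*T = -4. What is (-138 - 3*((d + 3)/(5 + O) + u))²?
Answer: 400689/25 ≈ 16028.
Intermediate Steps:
T = ⅘ (T = -⅕*(-4) = ⅘ ≈ 0.80000)
d = -2 (d = 2 - 4 = -2)
O = 0 (O = 0/(⅘) = 0*(5/4) = 0)
u = -4
(-138 - 3*((d + 3)/(5 + O) + u))² = (-138 - 3*((-2 + 3)/(5 + 0) - 4))² = (-138 - 3*(1/5 - 4))² = (-138 - 3*(1*(⅕) - 4))² = (-138 - 3*(⅕ - 4))² = (-138 - 3*(-19/5))² = (-138 + 57/5)² = (-633/5)² = 400689/25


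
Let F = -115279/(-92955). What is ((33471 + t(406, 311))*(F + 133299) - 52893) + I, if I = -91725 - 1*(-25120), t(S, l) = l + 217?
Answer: 140422637051862/30985 ≈ 4.5320e+9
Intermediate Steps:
t(S, l) = 217 + l
I = -66605 (I = -91725 + 25120 = -66605)
F = 115279/92955 (F = -115279*(-1/92955) = 115279/92955 ≈ 1.2402)
((33471 + t(406, 311))*(F + 133299) - 52893) + I = ((33471 + (217 + 311))*(115279/92955 + 133299) - 52893) - 66605 = ((33471 + 528)*(12390923824/92955) - 52893) - 66605 = (33999*(12390923824/92955) - 52893) - 66605 = (140426339697392/30985 - 52893) - 66605 = 140424700807787/30985 - 66605 = 140422637051862/30985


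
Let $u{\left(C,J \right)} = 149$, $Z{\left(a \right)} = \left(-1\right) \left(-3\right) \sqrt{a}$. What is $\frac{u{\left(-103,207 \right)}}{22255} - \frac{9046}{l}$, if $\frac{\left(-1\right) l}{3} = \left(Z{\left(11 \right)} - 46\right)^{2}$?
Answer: $\frac{447739512133}{271619315085} + \frac{832232 \sqrt{11}}{4068289} \approx 2.3269$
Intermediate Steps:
$Z{\left(a \right)} = 3 \sqrt{a}$
$l = - 3 \left(-46 + 3 \sqrt{11}\right)^{2}$ ($l = - 3 \left(3 \sqrt{11} - 46\right)^{2} = - 3 \left(-46 + 3 \sqrt{11}\right)^{2} \approx -3898.8$)
$\frac{u{\left(-103,207 \right)}}{22255} - \frac{9046}{l} = \frac{149}{22255} - \frac{9046}{-6645 + 828 \sqrt{11}}$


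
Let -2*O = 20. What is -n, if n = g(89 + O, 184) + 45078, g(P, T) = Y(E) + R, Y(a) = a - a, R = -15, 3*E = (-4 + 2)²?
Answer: -45063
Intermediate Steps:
E = 4/3 (E = (-4 + 2)²/3 = (⅓)*(-2)² = (⅓)*4 = 4/3 ≈ 1.3333)
O = -10 (O = -½*20 = -10)
Y(a) = 0
g(P, T) = -15 (g(P, T) = 0 - 15 = -15)
n = 45063 (n = -15 + 45078 = 45063)
-n = -1*45063 = -45063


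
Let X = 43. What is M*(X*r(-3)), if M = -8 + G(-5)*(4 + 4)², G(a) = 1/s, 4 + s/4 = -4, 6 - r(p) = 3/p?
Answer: -3010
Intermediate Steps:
r(p) = 6 - 3/p
s = -32 (s = -16 + 4*(-4) = -16 - 16 = -32)
G(a) = -1/32 (G(a) = 1/(-32) = -1/32)
M = -10 (M = -8 - (4 + 4)²/32 = -8 - 1/32*8² = -8 - 1/32*64 = -8 - 2 = -10)
M*(X*r(-3)) = -430*(6 - 3/(-3)) = -430*(6 - 3*(-⅓)) = -430*(6 + 1) = -430*7 = -10*301 = -3010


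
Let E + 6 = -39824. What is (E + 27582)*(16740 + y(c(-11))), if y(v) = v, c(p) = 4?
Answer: -205080512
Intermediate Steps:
E = -39830 (E = -6 - 39824 = -39830)
(E + 27582)*(16740 + y(c(-11))) = (-39830 + 27582)*(16740 + 4) = -12248*16744 = -205080512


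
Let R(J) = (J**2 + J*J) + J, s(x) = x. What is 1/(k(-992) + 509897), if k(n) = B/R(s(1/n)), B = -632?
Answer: 495/563363239 ≈ 8.7865e-7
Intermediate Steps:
R(J) = J + 2*J**2 (R(J) = (J**2 + J**2) + J = 2*J**2 + J = J + 2*J**2)
k(n) = -632*n/(1 + 2/n)
1/(k(-992) + 509897) = 1/(-632*(-992)**2/(2 - 992) + 509897) = 1/(-632*984064/(-990) + 509897) = 1/(-632*984064*(-1/990) + 509897) = 1/(310964224/495 + 509897) = 1/(563363239/495) = 495/563363239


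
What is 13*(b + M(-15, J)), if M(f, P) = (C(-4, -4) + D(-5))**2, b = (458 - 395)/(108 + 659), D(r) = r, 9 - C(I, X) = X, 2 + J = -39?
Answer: 49151/59 ≈ 833.07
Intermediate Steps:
J = -41 (J = -2 - 39 = -41)
C(I, X) = 9 - X
b = 63/767 ≈ 0.082138
M(f, P) = 64 (M(f, P) = ((9 - 1*(-4)) - 5)**2 = ((9 + 4) - 5)**2 = (13 - 5)**2 = 8**2 = 64)
13*(b + M(-15, J)) = 13*(63/767 + 64) = 13*(49151/767) = 49151/59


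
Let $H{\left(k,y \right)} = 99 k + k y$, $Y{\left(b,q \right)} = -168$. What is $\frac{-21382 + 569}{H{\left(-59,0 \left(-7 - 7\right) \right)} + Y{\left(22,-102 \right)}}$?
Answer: $\frac{20813}{6009} \approx 3.4636$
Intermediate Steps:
$\frac{-21382 + 569}{H{\left(-59,0 \left(-7 - 7\right) \right)} + Y{\left(22,-102 \right)}} = \frac{-21382 + 569}{- 59 \left(99 + 0 \left(-7 - 7\right)\right) - 168} = - \frac{20813}{- 59 \left(99 + 0 \left(-14\right)\right) - 168} = - \frac{20813}{- 59 \left(99 + 0\right) - 168} = - \frac{20813}{\left(-59\right) 99 - 168} = - \frac{20813}{-5841 - 168} = - \frac{20813}{-6009} = \left(-20813\right) \left(- \frac{1}{6009}\right) = \frac{20813}{6009}$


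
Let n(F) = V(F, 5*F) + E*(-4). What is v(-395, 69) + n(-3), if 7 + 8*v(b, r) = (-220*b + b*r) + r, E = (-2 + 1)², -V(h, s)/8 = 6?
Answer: 59291/8 ≈ 7411.4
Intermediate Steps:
V(h, s) = -48 (V(h, s) = -8*6 = -48)
E = 1 (E = (-1)² = 1)
n(F) = -52 (n(F) = -48 + 1*(-4) = -48 - 4 = -52)
v(b, r) = -7/8 - 55*b/2 + r/8 + b*r/8 (v(b, r) = -7/8 + ((-220*b + b*r) + r)/8 = -7/8 + (r - 220*b + b*r)/8 = -7/8 + (-55*b/2 + r/8 + b*r/8) = -7/8 - 55*b/2 + r/8 + b*r/8)
v(-395, 69) + n(-3) = (-7/8 - 55/2*(-395) + (⅛)*69 + (⅛)*(-395)*69) - 52 = (-7/8 + 21725/2 + 69/8 - 27255/8) - 52 = 59707/8 - 52 = 59291/8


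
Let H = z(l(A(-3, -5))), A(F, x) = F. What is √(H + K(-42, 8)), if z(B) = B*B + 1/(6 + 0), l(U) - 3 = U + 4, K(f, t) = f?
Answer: I*√930/6 ≈ 5.0826*I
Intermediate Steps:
l(U) = 7 + U (l(U) = 3 + (U + 4) = 3 + (4 + U) = 7 + U)
z(B) = ⅙ + B² (z(B) = B² + 1/6 = B² + ⅙ = ⅙ + B²)
H = 97/6 (H = ⅙ + (7 - 3)² = ⅙ + 4² = ⅙ + 16 = 97/6 ≈ 16.167)
√(H + K(-42, 8)) = √(97/6 - 42) = √(-155/6) = I*√930/6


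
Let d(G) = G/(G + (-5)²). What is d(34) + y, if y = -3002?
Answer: -177084/59 ≈ -3001.4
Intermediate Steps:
d(G) = G/(25 + G) (d(G) = G/(G + 25) = G/(25 + G))
d(34) + y = 34/(25 + 34) - 3002 = 34/59 - 3002 = -177084/59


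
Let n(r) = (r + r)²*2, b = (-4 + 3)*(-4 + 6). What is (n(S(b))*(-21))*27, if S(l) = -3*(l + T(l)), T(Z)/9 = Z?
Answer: -16329600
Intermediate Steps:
b = -2 (b = -1*2 = -2)
T(Z) = 9*Z
S(l) = -30*l (S(l) = -3*(l + 9*l) = -30*l)
n(r) = 8*r² (n(r) = (2*r)²*2 = (4*r²)*2 = 8*r²)
(n(S(b))*(-21))*27 = ((8*(-30*(-2))²)*(-21))*27 = ((8*60²)*(-21))*27 = ((8*3600)*(-21))*27 = (28800*(-21))*27 = -604800*27 = -16329600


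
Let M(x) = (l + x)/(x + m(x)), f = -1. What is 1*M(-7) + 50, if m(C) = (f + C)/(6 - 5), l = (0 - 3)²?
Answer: 748/15 ≈ 49.867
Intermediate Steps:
l = 9 (l = (-3)² = 9)
m(C) = -1 + C (m(C) = (-1 + C)/(6 - 5) = (-1 + C)/1 = (-1 + C)*1 = -1 + C)
M(x) = (9 + x)/(-1 + 2*x) (M(x) = (9 + x)/(x + (-1 + x)) = (9 + x)/(-1 + 2*x))
1*M(-7) + 50 = 1*((9 - 7)/(-1 + 2*(-7))) + 50 = 1*(2/(-1 - 14)) + 50 = 1*(2/(-15)) + 50 = 1*(-1/15*2) + 50 = 1*(-2/15) + 50 = -2/15 + 50 = 748/15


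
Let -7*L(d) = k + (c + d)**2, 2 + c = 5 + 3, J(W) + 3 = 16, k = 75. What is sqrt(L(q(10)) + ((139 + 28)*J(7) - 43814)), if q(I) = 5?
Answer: I*sqrt(41671) ≈ 204.13*I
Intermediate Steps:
J(W) = 13 (J(W) = -3 + 16 = 13)
c = 6 (c = -2 + (5 + 3) = -2 + 8 = 6)
L(d) = -75/7 - (6 + d)**2/7 (L(d) = -(75 + (6 + d)**2)/7 = -75/7 - (6 + d)**2/7)
sqrt(L(q(10)) + ((139 + 28)*J(7) - 43814)) = sqrt((-75/7 - (6 + 5)**2/7) + ((139 + 28)*13 - 43814)) = sqrt((-75/7 - 1/7*11**2) + (167*13 - 43814)) = sqrt((-75/7 - 1/7*121) + (2171 - 43814)) = sqrt((-75/7 - 121/7) - 41643) = sqrt(-28 - 41643) = sqrt(-41671) = I*sqrt(41671)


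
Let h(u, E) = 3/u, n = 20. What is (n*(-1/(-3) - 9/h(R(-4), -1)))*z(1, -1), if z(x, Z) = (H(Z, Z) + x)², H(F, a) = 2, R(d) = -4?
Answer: 2220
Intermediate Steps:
z(x, Z) = (2 + x)²
(n*(-1/(-3) - 9/h(R(-4), -1)))*z(1, -1) = (20*(-1/(-3) - 9/(3/(-4))))*(2 + 1)² = (20*(-1*(-⅓) - 9/(3*(-¼))))*3² = (20*(⅓ - 9/(-¾)))*9 = (20*(⅓ - 9*(-4/3)))*9 = (20*(⅓ + 12))*9 = (20*(37/3))*9 = (740/3)*9 = 2220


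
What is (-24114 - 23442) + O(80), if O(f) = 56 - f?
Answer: -47580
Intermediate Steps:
(-24114 - 23442) + O(80) = (-24114 - 23442) + (56 - 1*80) = -47556 + (56 - 80) = -47556 - 24 = -47580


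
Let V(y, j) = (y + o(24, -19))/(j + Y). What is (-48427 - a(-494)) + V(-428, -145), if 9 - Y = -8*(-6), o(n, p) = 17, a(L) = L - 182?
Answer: -8785773/184 ≈ -47749.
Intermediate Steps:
a(L) = -182 + L
Y = -39 (Y = 9 - (-8)*(-6) = 9 - 1*48 = 9 - 48 = -39)
V(y, j) = (17 + y)/(-39 + j) (V(y, j) = (y + 17)/(j - 39) = (17 + y)/(-39 + j))
(-48427 - a(-494)) + V(-428, -145) = (-48427 - (-182 - 494)) + (17 - 428)/(-39 - 145) = (-48427 - 1*(-676)) - 411/(-184) = (-48427 + 676) - 1/184*(-411) = -47751 + 411/184 = -8785773/184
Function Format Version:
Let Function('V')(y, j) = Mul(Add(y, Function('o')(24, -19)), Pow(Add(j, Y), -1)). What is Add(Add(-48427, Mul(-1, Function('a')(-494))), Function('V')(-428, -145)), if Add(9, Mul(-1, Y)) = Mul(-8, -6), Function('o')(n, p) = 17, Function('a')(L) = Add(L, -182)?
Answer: Rational(-8785773, 184) ≈ -47749.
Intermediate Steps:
Function('a')(L) = Add(-182, L)
Y = -39 (Y = Add(9, Mul(-1, Mul(-8, -6))) = Add(9, Mul(-1, 48)) = Add(9, -48) = -39)
Function('V')(y, j) = Mul(Pow(Add(-39, j), -1), Add(17, y)) (Function('V')(y, j) = Mul(Add(y, 17), Pow(Add(j, -39), -1)) = Mul(Add(17, y), Pow(Add(-39, j), -1)) = Mul(Pow(Add(-39, j), -1), Add(17, y)))
Add(Add(-48427, Mul(-1, Function('a')(-494))), Function('V')(-428, -145)) = Add(Add(-48427, Mul(-1, Add(-182, -494))), Mul(Pow(Add(-39, -145), -1), Add(17, -428))) = Add(Add(-48427, Mul(-1, -676)), Mul(Pow(-184, -1), -411)) = Add(Add(-48427, 676), Mul(Rational(-1, 184), -411)) = Add(-47751, Rational(411, 184)) = Rational(-8785773, 184)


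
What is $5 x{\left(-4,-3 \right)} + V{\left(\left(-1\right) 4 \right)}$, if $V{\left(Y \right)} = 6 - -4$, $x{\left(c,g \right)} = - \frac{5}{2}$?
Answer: $- \frac{5}{2} \approx -2.5$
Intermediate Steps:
$x{\left(c,g \right)} = - \frac{5}{2}$ ($x{\left(c,g \right)} = \left(-5\right) \frac{1}{2} = - \frac{5}{2}$)
$V{\left(Y \right)} = 10$ ($V{\left(Y \right)} = 6 + 4 = 10$)
$5 x{\left(-4,-3 \right)} + V{\left(\left(-1\right) 4 \right)} = 5 \left(- \frac{5}{2}\right) + 10 = - \frac{25}{2} + 10 = - \frac{5}{2}$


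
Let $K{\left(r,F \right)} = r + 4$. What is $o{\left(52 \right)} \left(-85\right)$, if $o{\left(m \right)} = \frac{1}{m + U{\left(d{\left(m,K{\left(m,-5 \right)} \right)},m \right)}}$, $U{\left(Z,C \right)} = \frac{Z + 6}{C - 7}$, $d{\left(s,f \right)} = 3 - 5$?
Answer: $- \frac{3825}{2344} \approx -1.6318$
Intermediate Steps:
$K{\left(r,F \right)} = 4 + r$
$d{\left(s,f \right)} = -2$
$U{\left(Z,C \right)} = \frac{6 + Z}{-7 + C}$
$o{\left(m \right)} = \frac{1}{m + \frac{4}{-7 + m}}$ ($o{\left(m \right)} = \frac{1}{m + \frac{6 - 2}{-7 + m}} = \frac{1}{m + \frac{1}{-7 + m} 4} = \frac{1}{m + \frac{4}{-7 + m}}$)
$o{\left(52 \right)} \left(-85\right) = \frac{-7 + 52}{4 + 52 \left(-7 + 52\right)} \left(-85\right) = \frac{1}{4 + 52 \cdot 45} \cdot 45 \left(-85\right) = \frac{1}{4 + 2340} \cdot 45 \left(-85\right) = \frac{1}{2344} \cdot 45 \left(-85\right) = \frac{45}{2344} \left(-85\right) = - \frac{3825}{2344}$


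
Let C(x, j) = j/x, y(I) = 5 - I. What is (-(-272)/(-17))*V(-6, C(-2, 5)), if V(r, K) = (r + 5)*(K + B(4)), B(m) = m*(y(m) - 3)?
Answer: -168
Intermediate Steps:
B(m) = m*(2 - m) (B(m) = m*((5 - m) - 3) = m*(2 - m))
V(r, K) = (-8 + K)*(5 + r) (V(r, K) = (r + 5)*(K + 4*(2 - 1*4)) = (5 + r)*(K + 4*(2 - 4)) = (5 + r)*(K + 4*(-2)) = (5 + r)*(K - 8) = (5 + r)*(-8 + K) = (-8 + K)*(5 + r))
(-(-272)/(-17))*V(-6, C(-2, 5)) = (-(-272)/(-17))*(-40 - 8*(-6) + 5*(5/(-2)) + (5/(-2))*(-6)) = (-(-272)*(-1)/17)*(-40 + 48 + 5*(5*(-1/2)) + (5*(-1/2))*(-6)) = (-16*1)*(-40 + 48 + 5*(-5/2) - 5/2*(-6)) = -16*(-40 + 48 - 25/2 + 15) = -16*21/2 = -168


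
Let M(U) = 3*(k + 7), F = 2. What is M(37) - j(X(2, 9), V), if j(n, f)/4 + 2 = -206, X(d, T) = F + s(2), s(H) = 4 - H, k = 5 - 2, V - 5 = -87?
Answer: 862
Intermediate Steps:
V = -82 (V = 5 - 87 = -82)
k = 3
X(d, T) = 4 (X(d, T) = 2 + (4 - 1*2) = 2 + (4 - 2) = 2 + 2 = 4)
M(U) = 30 (M(U) = 3*(3 + 7) = 3*10 = 30)
j(n, f) = -832 (j(n, f) = -8 + 4*(-206) = -8 - 824 = -832)
M(37) - j(X(2, 9), V) = 30 - 1*(-832) = 30 + 832 = 862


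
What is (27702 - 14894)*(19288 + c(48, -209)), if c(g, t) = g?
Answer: 247655488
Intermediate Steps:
(27702 - 14894)*(19288 + c(48, -209)) = (27702 - 14894)*(19288 + 48) = 12808*19336 = 247655488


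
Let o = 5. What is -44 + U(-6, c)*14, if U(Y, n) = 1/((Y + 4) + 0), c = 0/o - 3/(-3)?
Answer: -51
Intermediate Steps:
c = 1 (c = 0/5 - 3/(-3) = 0*(⅕) - 3*(-⅓) = 0 + 1 = 1)
U(Y, n) = 1/(4 + Y) (U(Y, n) = 1/((4 + Y) + 0) = 1/(4 + Y))
-44 + U(-6, c)*14 = -44 + 14/(4 - 6) = -44 + 14/(-2) = -44 - ½*14 = -44 - 7 = -51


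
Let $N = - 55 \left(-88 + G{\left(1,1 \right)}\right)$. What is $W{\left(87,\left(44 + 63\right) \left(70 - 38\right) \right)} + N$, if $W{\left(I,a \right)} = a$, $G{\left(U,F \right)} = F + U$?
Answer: $8154$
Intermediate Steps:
$N = 4730$ ($N = - 55 \left(-88 + \left(1 + 1\right)\right) = - 55 \left(-88 + 2\right) = \left(-55\right) \left(-86\right) = 4730$)
$W{\left(87,\left(44 + 63\right) \left(70 - 38\right) \right)} + N = \left(44 + 63\right) \left(70 - 38\right) + 4730 = 107 \cdot 32 + 4730 = 3424 + 4730 = 8154$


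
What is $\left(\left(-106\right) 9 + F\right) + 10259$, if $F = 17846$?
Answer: $27151$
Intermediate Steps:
$\left(\left(-106\right) 9 + F\right) + 10259 = \left(\left(-106\right) 9 + 17846\right) + 10259 = \left(-954 + 17846\right) + 10259 = 16892 + 10259 = 27151$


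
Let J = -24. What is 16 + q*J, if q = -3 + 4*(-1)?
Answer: 184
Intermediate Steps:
q = -7 (q = -3 - 4 = -7)
16 + q*J = 16 - 7*(-24) = 16 + 168 = 184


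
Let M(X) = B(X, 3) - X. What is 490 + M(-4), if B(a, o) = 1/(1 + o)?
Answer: 1977/4 ≈ 494.25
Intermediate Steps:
M(X) = ¼ - X (M(X) = 1/(1 + 3) - X = 1/4 - X = ¼ - X)
490 + M(-4) = 490 + (¼ - 1*(-4)) = 490 + (¼ + 4) = 490 + 17/4 = 1977/4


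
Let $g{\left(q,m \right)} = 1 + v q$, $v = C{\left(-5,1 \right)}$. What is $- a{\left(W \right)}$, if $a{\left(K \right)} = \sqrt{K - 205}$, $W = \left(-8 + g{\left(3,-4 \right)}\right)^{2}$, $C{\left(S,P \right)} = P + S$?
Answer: $- 2 \sqrt{39} \approx -12.49$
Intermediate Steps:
$v = -4$ ($v = 1 - 5 = -4$)
$g{\left(q,m \right)} = 1 - 4 q$
$W = 361$ ($W = \left(-8 + \left(1 - 12\right)\right)^{2} = \left(-8 - 11\right)^{2} = \left(-19\right)^{2} = 361$)
$a{\left(K \right)} = \sqrt{-205 + K}$
$- a{\left(W \right)} = - \sqrt{-205 + 361} = - \sqrt{156} = - 2 \sqrt{39}$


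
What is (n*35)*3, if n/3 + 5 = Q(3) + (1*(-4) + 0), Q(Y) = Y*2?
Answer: -945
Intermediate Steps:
Q(Y) = 2*Y
n = -9 (n = -15 + 3*(2*3 + (1*(-4) + 0)) = -15 + 3*(6 + (-4 + 0)) = -15 + 3*(6 - 4) = -15 + 3*2 = -15 + 6 = -9)
(n*35)*3 = -9*35*3 = -315*3 = -945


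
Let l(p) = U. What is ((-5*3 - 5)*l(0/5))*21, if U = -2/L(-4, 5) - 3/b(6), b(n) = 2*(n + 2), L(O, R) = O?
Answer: -525/4 ≈ -131.25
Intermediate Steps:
b(n) = 4 + 2*n (b(n) = 2*(2 + n) = 4 + 2*n)
U = 5/16 (U = -2/(-4) - 3/(4 + 2*6) = -2*(-¼) - 3/(4 + 12) = ½ - 3/16 = 5/16 ≈ 0.31250)
l(p) = 5/16
((-5*3 - 5)*l(0/5))*21 = ((-5*3 - 5)*(5/16))*21 = ((-15 - 5)*(5/16))*21 = -20*5/16*21 = -25/4*21 = -525/4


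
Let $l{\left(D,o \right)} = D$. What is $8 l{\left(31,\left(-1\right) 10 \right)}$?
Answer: $248$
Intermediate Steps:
$8 l{\left(31,\left(-1\right) 10 \right)} = 8 \cdot 31 = 248$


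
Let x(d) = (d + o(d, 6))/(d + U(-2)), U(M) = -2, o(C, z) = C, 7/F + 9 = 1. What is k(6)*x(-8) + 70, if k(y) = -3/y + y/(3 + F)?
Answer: 6266/85 ≈ 73.718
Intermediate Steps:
F = -7/8 (F = 7/(-9 + 1) = 7/(-8) = 7*(-⅛) = -7/8 ≈ -0.87500)
k(y) = -3/y + 8*y/17 (k(y) = -3/y + y/(3 - 7/8) = -3/y + y/(17/8) = -3/y + y*(8/17) = -3/y + 8*y/17)
x(d) = 2*d/(-2 + d) (x(d) = (d + d)/(d - 2) = (2*d)/(-2 + d) = 2*d/(-2 + d))
k(6)*x(-8) + 70 = (-3/6 + (8/17)*6)*(2*(-8)/(-2 - 8)) + 70 = (-3*⅙ + 48/17)*(2*(-8)/(-10)) + 70 = (-½ + 48/17)*(2*(-8)*(-⅒)) + 70 = (79/34)*(8/5) + 70 = 316/85 + 70 = 6266/85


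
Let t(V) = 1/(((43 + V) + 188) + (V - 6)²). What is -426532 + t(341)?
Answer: -48111530003/112797 ≈ -4.2653e+5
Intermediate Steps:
t(V) = 1/(231 + V + (-6 + V)²) (t(V) = 1/((231 + V) + (-6 + V)²) = 1/(231 + V + (-6 + V)²))
-426532 + t(341) = -426532 + 1/(231 + 341 + (-6 + 341)²) = -426532 + 1/(231 + 341 + 335²) = -426532 + 1/(231 + 341 + 112225) = -426532 + 1/112797 = -48111530003/112797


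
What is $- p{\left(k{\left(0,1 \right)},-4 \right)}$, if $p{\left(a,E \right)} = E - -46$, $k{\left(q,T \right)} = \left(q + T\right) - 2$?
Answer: $-42$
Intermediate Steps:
$k{\left(q,T \right)} = -2 + T + q$ ($k{\left(q,T \right)} = \left(T + q\right) - 2 = -2 + T + q$)
$p{\left(a,E \right)} = 46 + E$ ($p{\left(a,E \right)} = E + 46 = 46 + E$)
$- p{\left(k{\left(0,1 \right)},-4 \right)} = - (46 - 4) = \left(-1\right) 42 = -42$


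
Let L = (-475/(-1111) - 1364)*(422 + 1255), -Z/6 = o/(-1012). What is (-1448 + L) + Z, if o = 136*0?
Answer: -2542144661/1111 ≈ -2.2882e+6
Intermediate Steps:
o = 0
Z = 0 (Z = -0/(-1012) = -0*(-1)/1012 = -6*0 = 0)
L = -2540535933/1111 (L = (-475*(-1/1111) - 1364)*1677 = (475/1111 - 1364)*1677 = -1514929/1111*1677 = -2540535933/1111 ≈ -2.2867e+6)
(-1448 + L) + Z = (-1448 - 2540535933/1111) + 0 = -2542144661/1111 + 0 = -2542144661/1111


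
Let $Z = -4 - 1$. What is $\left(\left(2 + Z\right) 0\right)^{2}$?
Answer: $0$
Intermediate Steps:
$Z = -5$ ($Z = -4 - 1 = -5$)
$\left(\left(2 + Z\right) 0\right)^{2} = \left(\left(2 - 5\right) 0\right)^{2} = \left(\left(-3\right) 0\right)^{2} = 0^{2} = 0$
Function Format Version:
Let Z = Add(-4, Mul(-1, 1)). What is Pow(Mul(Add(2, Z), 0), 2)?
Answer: 0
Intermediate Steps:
Z = -5 (Z = Add(-4, -1) = -5)
Pow(Mul(Add(2, Z), 0), 2) = Pow(Mul(Add(2, -5), 0), 2) = Pow(Mul(-3, 0), 2) = Pow(0, 2) = 0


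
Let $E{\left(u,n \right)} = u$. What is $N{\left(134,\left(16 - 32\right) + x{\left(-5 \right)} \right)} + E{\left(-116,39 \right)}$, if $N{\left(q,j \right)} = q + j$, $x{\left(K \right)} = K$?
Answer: $-3$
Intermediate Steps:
$N{\left(q,j \right)} = j + q$
$N{\left(134,\left(16 - 32\right) + x{\left(-5 \right)} \right)} + E{\left(-116,39 \right)} = \left(\left(\left(16 - 32\right) - 5\right) + 134\right) - 116 = \left(\left(-16 - 5\right) + 134\right) - 116 = \left(-21 + 134\right) - 116 = 113 - 116 = -3$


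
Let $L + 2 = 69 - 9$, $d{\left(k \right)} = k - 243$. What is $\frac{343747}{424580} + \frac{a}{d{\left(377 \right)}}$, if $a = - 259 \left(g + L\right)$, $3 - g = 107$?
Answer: $\frac{2552254109}{28446860} \approx 89.72$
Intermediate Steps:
$g = -104$ ($g = 3 - 107 = -104$)
$d{\left(k \right)} = -243 + k$
$L = 58$ ($L = -2 + \left(69 - 9\right) = -2 + 60 = 58$)
$a = 11914$ ($a = - 259 \left(-104 + 58\right) = \left(-259\right) \left(-46\right) = 11914$)
$\frac{343747}{424580} + \frac{a}{d{\left(377 \right)}} = \frac{343747}{424580} + \frac{11914}{-243 + 377} = 343747 \cdot \frac{1}{424580} + \frac{11914}{134} = \frac{343747}{424580} + 11914 \cdot \frac{1}{134} = \frac{343747}{424580} + \frac{5957}{67} = \frac{2552254109}{28446860}$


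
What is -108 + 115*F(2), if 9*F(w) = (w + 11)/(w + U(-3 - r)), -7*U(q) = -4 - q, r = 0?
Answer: -823/27 ≈ -30.481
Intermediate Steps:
U(q) = 4/7 + q/7 (U(q) = -(-4 - q)/7 = 4/7 + q/7)
F(w) = (11 + w)/(9*(⅐ + w)) (F(w) = ((w + 11)/(w + (4/7 + (-3 - 1*0)/7)))/9 = ((11 + w)/(w + (4/7 + (-3 + 0)/7)))/9 = ((11 + w)/(w + (4/7 + (⅐)*(-3))))/9 = ((11 + w)/(w + (4/7 - 3/7)))/9 = ((11 + w)/(w + ⅐))/9 = ((11 + w)/(⅐ + w))/9 = (11 + w)/(9*(⅐ + w)))
-108 + 115*F(2) = -108 + 115*(7*(11 + 2)/(9*(1 + 7*2))) = -108 + 115*((7/9)*13/(1 + 14)) = -108 + 115*((7/9)*13/15) = -108 + 115*((7/9)*(1/15)*13) = -108 + 115*(91/135) = -108 + 2093/27 = -823/27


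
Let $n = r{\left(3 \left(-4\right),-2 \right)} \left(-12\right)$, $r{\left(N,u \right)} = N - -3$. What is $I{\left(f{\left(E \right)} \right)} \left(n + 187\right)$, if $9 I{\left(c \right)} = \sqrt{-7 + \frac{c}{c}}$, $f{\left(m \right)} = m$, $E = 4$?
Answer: $\frac{295 i \sqrt{6}}{9} \approx 80.289 i$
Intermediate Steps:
$r{\left(N,u \right)} = 3 + N$ ($r{\left(N,u \right)} = N + 3 = 3 + N$)
$I{\left(c \right)} = \frac{i \sqrt{6}}{9}$ ($I{\left(c \right)} = \frac{\sqrt{-7 + \frac{c}{c}}}{9} = \frac{\sqrt{-7 + 1}}{9} = \frac{\sqrt{-6}}{9} = \frac{i \sqrt{6}}{9}$)
$n = 108$ ($n = \left(3 + 3 \left(-4\right)\right) \left(-12\right) = \left(3 - 12\right) \left(-12\right) = \left(-9\right) \left(-12\right) = 108$)
$I{\left(f{\left(E \right)} \right)} \left(n + 187\right) = \frac{i \sqrt{6}}{9} \left(108 + 187\right) = \frac{i \sqrt{6}}{9} \cdot 295 = \frac{295 i \sqrt{6}}{9}$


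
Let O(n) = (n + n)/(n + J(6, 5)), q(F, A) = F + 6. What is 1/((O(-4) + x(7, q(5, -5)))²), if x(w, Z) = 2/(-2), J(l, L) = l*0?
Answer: 1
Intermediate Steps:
q(F, A) = 6 + F
J(l, L) = 0
x(w, Z) = -1 (x(w, Z) = 2*(-½) = -1)
O(n) = 2 (O(n) = (n + n)/(n + 0) = (2*n)/n = 2)
1/((O(-4) + x(7, q(5, -5)))²) = 1/((2 - 1)²) = 1/(1²) = 1/1 = 1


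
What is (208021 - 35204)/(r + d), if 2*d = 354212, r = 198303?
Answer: 172817/375409 ≈ 0.46034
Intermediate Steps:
d = 177106 (d = (½)*354212 = 177106)
(208021 - 35204)/(r + d) = (208021 - 35204)/(198303 + 177106) = 172817/375409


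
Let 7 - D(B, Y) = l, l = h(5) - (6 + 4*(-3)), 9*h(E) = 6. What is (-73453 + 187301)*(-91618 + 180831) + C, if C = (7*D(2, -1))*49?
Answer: 30470165215/3 ≈ 1.0157e+10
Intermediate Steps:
h(E) = ⅔ (h(E) = (⅑)*6 = ⅔)
l = 20/3 (l = ⅔ - (6 + 4*(-3)) = ⅔ - (6 - 12) = ⅔ - 1*(-6) = ⅔ + 6 = 20/3 ≈ 6.6667)
D(B, Y) = ⅓ (D(B, Y) = 7 - 1*20/3 = 7 - 20/3 = ⅓)
C = 343/3 (C = (7*(⅓))*49 = (7/3)*49 = 343/3 ≈ 114.33)
(-73453 + 187301)*(-91618 + 180831) + C = (-73453 + 187301)*(-91618 + 180831) + 343/3 = 113848*89213 + 343/3 = 10156721624 + 343/3 = 30470165215/3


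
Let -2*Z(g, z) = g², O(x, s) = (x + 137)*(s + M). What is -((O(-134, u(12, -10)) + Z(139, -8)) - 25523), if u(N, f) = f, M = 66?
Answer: 70031/2 ≈ 35016.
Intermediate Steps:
O(x, s) = (66 + s)*(137 + x) (O(x, s) = (x + 137)*(s + 66) = (137 + x)*(66 + s) = (66 + s)*(137 + x))
Z(g, z) = -g²/2
-((O(-134, u(12, -10)) + Z(139, -8)) - 25523) = -(((9042 + 66*(-134) + 137*(-10) - 10*(-134)) - ½*139²) - 25523) = -(((9042 - 8844 - 1370 + 1340) - ½*19321) - 25523) = -((168 - 19321/2) - 25523) = -(-18985/2 - 25523) = -1*(-70031/2) = 70031/2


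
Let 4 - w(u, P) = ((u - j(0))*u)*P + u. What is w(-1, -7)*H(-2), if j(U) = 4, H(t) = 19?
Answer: 760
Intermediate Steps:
w(u, P) = 4 - u - P*u*(-4 + u) (w(u, P) = 4 - (((u - 1*4)*u)*P + u) = 4 - (((u - 4)*u)*P + u) = 4 - (((-4 + u)*u)*P + u) = 4 - ((u*(-4 + u))*P + u) = 4 - (P*u*(-4 + u) + u) = 4 - (u + P*u*(-4 + u)) = 4 + (-u - P*u*(-4 + u)) = 4 - u - P*u*(-4 + u))
w(-1, -7)*H(-2) = (4 - 1*(-1) - 1*(-7)*(-1)² + 4*(-7)*(-1))*19 = (4 + 1 - 1*(-7)*1 + 28)*19 = (4 + 1 + 7 + 28)*19 = 40*19 = 760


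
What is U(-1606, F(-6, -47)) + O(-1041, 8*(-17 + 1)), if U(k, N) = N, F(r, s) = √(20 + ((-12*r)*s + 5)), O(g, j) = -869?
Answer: -869 + I*√3359 ≈ -869.0 + 57.957*I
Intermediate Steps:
F(r, s) = √(25 - 12*r*s) (F(r, s) = √(20 + (-12*r*s + 5)) = √(20 + (5 - 12*r*s)) = √(25 - 12*r*s))
U(-1606, F(-6, -47)) + O(-1041, 8*(-17 + 1)) = √(25 - 12*(-6)*(-47)) - 869 = √(25 - 3384) - 869 = √(-3359) - 869 = I*√3359 - 869 = -869 + I*√3359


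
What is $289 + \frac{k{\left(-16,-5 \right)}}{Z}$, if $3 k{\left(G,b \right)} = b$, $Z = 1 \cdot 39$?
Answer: $\frac{33808}{117} \approx 288.96$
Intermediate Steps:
$Z = 39$
$k{\left(G,b \right)} = \frac{b}{3}$
$289 + \frac{k{\left(-16,-5 \right)}}{Z} = 289 + \frac{\frac{1}{3} \left(-5\right)}{39} = 289 + \frac{1}{39} \left(- \frac{5}{3}\right) = 289 - \frac{5}{117} = \frac{33808}{117}$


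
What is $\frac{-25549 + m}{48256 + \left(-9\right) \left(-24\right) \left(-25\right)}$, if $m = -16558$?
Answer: $- \frac{42107}{42856} \approx -0.98252$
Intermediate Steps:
$\frac{-25549 + m}{48256 + \left(-9\right) \left(-24\right) \left(-25\right)} = \frac{-25549 - 16558}{48256 + \left(-9\right) \left(-24\right) \left(-25\right)} = - \frac{42107}{48256 + 216 \left(-25\right)} = - \frac{42107}{48256 - 5400} = - \frac{42107}{42856}$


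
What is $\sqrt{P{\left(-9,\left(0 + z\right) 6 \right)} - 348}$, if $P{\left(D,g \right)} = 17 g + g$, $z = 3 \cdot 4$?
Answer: $2 \sqrt{237} \approx 30.79$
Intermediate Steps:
$z = 12$
$P{\left(D,g \right)} = 18 g$
$\sqrt{P{\left(-9,\left(0 + z\right) 6 \right)} - 348} = \sqrt{18 \left(0 + 12\right) 6 - 348} = \sqrt{18 \cdot 12 \cdot 6 - 348} = \sqrt{18 \cdot 72 - 348} = \sqrt{1296 - 348} = \sqrt{948} = 2 \sqrt{237}$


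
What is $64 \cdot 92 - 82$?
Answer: $5806$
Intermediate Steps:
$64 \cdot 92 - 82 = 5888 - 82 = 5806$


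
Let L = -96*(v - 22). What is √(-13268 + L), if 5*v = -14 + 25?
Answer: 2*I*√71045/5 ≈ 106.62*I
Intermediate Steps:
v = 11/5 (v = (-14 + 25)/5 = (⅕)*11 = 11/5 ≈ 2.2000)
L = 9504/5 (L = -96*(11/5 - 22) = -96*(-99/5) = 9504/5 ≈ 1900.8)
√(-13268 + L) = √(-13268 + 9504/5) = √(-56836/5) = 2*I*√71045/5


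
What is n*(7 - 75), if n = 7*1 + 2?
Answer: -612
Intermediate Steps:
n = 9 (n = 7 + 2 = 9)
n*(7 - 75) = 9*(7 - 75) = 9*(-68) = -612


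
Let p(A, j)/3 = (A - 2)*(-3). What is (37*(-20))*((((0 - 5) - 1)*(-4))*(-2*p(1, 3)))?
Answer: 319680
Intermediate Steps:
p(A, j) = 18 - 9*A (p(A, j) = 3*((A - 2)*(-3)) = 3*((-2 + A)*(-3)) = 3*(6 - 3*A) = 18 - 9*A)
(37*(-20))*((((0 - 5) - 1)*(-4))*(-2*p(1, 3))) = (37*(-20))*((((0 - 5) - 1)*(-4))*(-2*(18 - 9*1))) = -740*(-5 - 1)*(-4)*(-2*(18 - 9)) = -740*(-6*(-4))*(-2*9) = -17760*(-18) = -740*(-432) = 319680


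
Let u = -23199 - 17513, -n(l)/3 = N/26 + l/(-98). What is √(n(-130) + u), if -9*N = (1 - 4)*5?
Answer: I*√1348682478/182 ≈ 201.78*I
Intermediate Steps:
N = 5/3 (N = -(1 - 4)*5/9 = -(-1)*5/3 = -⅑*(-15) = 5/3 ≈ 1.6667)
n(l) = -5/26 + 3*l/98 (n(l) = -3*((5/3)/26 + l/(-98)) = -3*((5/3)*(1/26) + l*(-1/98)) = -3*(5/78 - l/98) = -5/26 + 3*l/98)
u = -40712
√(n(-130) + u) = √((-5/26 + (3/98)*(-130)) - 40712) = √((-5/26 - 195/49) - 40712) = √(-5315/1274 - 40712) = √(-51872403/1274) = I*√1348682478/182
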